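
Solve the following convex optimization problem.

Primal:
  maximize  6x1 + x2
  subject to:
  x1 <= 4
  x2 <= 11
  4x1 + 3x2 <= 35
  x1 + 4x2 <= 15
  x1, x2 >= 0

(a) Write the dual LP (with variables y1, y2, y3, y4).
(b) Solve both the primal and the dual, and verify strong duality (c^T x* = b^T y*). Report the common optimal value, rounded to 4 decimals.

The standard primal-dual pair for 'max c^T x s.t. A x <= b, x >= 0' is:
  Dual:  min b^T y  s.t.  A^T y >= c,  y >= 0.

So the dual LP is:
  minimize  4y1 + 11y2 + 35y3 + 15y4
  subject to:
    y1 + 4y3 + y4 >= 6
    y2 + 3y3 + 4y4 >= 1
    y1, y2, y3, y4 >= 0

Solving the primal: x* = (4, 2.75).
  primal value c^T x* = 26.75.
Solving the dual: y* = (5.75, 0, 0, 0.25).
  dual value b^T y* = 26.75.
Strong duality: c^T x* = b^T y*. Confirmed.

26.75


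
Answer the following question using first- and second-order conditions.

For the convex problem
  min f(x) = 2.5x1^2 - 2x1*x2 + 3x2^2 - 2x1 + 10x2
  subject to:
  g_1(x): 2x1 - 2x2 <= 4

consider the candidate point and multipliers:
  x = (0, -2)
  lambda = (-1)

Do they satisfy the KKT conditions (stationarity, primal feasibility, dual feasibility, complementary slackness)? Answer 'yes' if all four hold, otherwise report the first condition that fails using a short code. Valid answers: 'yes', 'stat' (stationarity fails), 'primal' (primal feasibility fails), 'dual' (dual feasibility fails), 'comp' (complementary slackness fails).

Gradient of f: grad f(x) = Q x + c = (2, -2)
Constraint values g_i(x) = a_i^T x - b_i:
  g_1((0, -2)) = 0
Stationarity residual: grad f(x) + sum_i lambda_i a_i = (0, 0)
  -> stationarity OK
Primal feasibility (all g_i <= 0): OK
Dual feasibility (all lambda_i >= 0): FAILS
Complementary slackness (lambda_i * g_i(x) = 0 for all i): OK

Verdict: the first failing condition is dual_feasibility -> dual.

dual


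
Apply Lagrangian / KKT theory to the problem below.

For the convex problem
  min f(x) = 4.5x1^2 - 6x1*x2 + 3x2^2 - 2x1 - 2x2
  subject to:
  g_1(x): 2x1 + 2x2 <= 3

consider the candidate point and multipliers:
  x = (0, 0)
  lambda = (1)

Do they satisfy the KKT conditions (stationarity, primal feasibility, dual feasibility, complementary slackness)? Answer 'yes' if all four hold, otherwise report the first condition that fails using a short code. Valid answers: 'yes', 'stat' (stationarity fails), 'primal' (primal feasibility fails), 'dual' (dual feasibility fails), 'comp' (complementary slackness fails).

Gradient of f: grad f(x) = Q x + c = (-2, -2)
Constraint values g_i(x) = a_i^T x - b_i:
  g_1((0, 0)) = -3
Stationarity residual: grad f(x) + sum_i lambda_i a_i = (0, 0)
  -> stationarity OK
Primal feasibility (all g_i <= 0): OK
Dual feasibility (all lambda_i >= 0): OK
Complementary slackness (lambda_i * g_i(x) = 0 for all i): FAILS

Verdict: the first failing condition is complementary_slackness -> comp.

comp


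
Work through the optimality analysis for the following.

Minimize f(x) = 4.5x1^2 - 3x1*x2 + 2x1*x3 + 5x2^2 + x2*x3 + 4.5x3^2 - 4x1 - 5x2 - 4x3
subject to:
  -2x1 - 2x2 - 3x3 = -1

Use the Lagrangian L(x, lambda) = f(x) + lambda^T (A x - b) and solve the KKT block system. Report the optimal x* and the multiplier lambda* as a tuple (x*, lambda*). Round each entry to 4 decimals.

Form the Lagrangian:
  L(x, lambda) = (1/2) x^T Q x + c^T x + lambda^T (A x - b)
Stationarity (grad_x L = 0): Q x + c + A^T lambda = 0.
Primal feasibility: A x = b.

This gives the KKT block system:
  [ Q   A^T ] [ x     ]   [-c ]
  [ A    0  ] [ lambda ] = [ b ]

Solving the linear system:
  x*      = (0.2908, 0.3388, -0.0864)
  lambda* = (-1.2857)
  f(x*)   = -1.8986

x* = (0.2908, 0.3388, -0.0864), lambda* = (-1.2857)


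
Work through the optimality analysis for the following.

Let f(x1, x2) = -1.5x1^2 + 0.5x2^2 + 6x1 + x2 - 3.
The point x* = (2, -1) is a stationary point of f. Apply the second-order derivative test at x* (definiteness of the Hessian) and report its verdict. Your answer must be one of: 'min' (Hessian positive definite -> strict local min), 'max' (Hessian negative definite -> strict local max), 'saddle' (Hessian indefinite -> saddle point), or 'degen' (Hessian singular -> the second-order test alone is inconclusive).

Compute the Hessian H = grad^2 f:
  H = [[-3, 0], [0, 1]]
Verify stationarity: grad f(x*) = H x* + g = (0, 0).
Eigenvalues of H: -3, 1.
Eigenvalues have mixed signs, so H is indefinite -> x* is a saddle point.

saddle


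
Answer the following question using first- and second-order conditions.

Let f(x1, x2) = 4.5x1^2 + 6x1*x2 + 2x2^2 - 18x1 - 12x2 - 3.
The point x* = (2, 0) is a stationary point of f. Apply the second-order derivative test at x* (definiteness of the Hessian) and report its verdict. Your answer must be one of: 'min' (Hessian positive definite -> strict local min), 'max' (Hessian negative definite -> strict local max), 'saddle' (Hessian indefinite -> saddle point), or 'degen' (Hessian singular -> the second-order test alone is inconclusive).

Compute the Hessian H = grad^2 f:
  H = [[9, 6], [6, 4]]
Verify stationarity: grad f(x*) = H x* + g = (0, 0).
Eigenvalues of H: 0, 13.
H has a zero eigenvalue (singular; positive semidefinite but not definite), so H is neither positive definite, negative definite, nor indefinite. The second-order test alone is inconclusive -> degen.
(Indeed, f is constant along the null direction of H through x*, so x* is not a strict local extremum.)

degen


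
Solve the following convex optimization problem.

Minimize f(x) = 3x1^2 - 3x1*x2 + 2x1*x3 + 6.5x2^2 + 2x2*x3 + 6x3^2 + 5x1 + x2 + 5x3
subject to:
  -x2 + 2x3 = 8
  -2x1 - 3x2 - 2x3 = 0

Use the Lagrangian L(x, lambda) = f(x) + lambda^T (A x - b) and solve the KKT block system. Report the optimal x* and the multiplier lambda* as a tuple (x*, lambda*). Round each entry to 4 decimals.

Form the Lagrangian:
  L(x, lambda) = (1/2) x^T Q x + c^T x + lambda^T (A x - b)
Stationarity (grad_x L = 0): Q x + c + A^T lambda = 0.
Primal feasibility: A x = b.

This gives the KKT block system:
  [ Q   A^T ] [ x     ]   [-c ]
  [ A    0  ] [ lambda ] = [ b ]

Solving the linear system:
  x*      = (-1.38, -1.31, 3.345)
  lambda* = (-16.21, 3.67)
  f(x*)   = 69.0975

x* = (-1.38, -1.31, 3.345), lambda* = (-16.21, 3.67)


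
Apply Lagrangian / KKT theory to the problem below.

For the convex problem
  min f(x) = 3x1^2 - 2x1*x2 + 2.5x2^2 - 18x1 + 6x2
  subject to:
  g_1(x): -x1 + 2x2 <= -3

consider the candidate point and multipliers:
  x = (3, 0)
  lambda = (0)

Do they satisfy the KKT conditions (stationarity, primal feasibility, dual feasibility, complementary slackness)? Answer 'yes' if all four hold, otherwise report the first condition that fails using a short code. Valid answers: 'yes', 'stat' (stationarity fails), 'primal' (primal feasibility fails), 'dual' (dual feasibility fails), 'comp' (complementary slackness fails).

Gradient of f: grad f(x) = Q x + c = (0, 0)
Constraint values g_i(x) = a_i^T x - b_i:
  g_1((3, 0)) = 0
Stationarity residual: grad f(x) + sum_i lambda_i a_i = (0, 0)
  -> stationarity OK
Primal feasibility (all g_i <= 0): OK
Dual feasibility (all lambda_i >= 0): OK
Complementary slackness (lambda_i * g_i(x) = 0 for all i): OK

Verdict: yes, KKT holds.

yes


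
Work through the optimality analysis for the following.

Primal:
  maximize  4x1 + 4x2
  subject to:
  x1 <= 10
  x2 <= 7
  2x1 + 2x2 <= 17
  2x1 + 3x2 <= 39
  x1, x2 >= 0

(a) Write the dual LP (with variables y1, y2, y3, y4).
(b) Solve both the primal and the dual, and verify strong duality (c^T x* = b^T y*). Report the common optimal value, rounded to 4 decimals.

The standard primal-dual pair for 'max c^T x s.t. A x <= b, x >= 0' is:
  Dual:  min b^T y  s.t.  A^T y >= c,  y >= 0.

So the dual LP is:
  minimize  10y1 + 7y2 + 17y3 + 39y4
  subject to:
    y1 + 2y3 + 2y4 >= 4
    y2 + 2y3 + 3y4 >= 4
    y1, y2, y3, y4 >= 0

Solving the primal: x* = (8.5, 0).
  primal value c^T x* = 34.
Solving the dual: y* = (0, 0, 2, 0).
  dual value b^T y* = 34.
Strong duality: c^T x* = b^T y*. Confirmed.

34


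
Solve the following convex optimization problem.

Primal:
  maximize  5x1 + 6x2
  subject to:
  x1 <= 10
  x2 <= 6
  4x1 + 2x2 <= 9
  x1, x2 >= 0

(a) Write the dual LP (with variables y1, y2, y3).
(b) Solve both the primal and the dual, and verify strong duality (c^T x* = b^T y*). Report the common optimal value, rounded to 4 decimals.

The standard primal-dual pair for 'max c^T x s.t. A x <= b, x >= 0' is:
  Dual:  min b^T y  s.t.  A^T y >= c,  y >= 0.

So the dual LP is:
  minimize  10y1 + 6y2 + 9y3
  subject to:
    y1 + 4y3 >= 5
    y2 + 2y3 >= 6
    y1, y2, y3 >= 0

Solving the primal: x* = (0, 4.5).
  primal value c^T x* = 27.
Solving the dual: y* = (0, 0, 3).
  dual value b^T y* = 27.
Strong duality: c^T x* = b^T y*. Confirmed.

27


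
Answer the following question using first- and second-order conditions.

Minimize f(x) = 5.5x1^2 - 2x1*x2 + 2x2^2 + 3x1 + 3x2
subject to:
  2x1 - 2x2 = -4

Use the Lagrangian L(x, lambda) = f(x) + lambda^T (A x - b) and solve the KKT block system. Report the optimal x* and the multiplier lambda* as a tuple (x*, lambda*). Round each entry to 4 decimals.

Form the Lagrangian:
  L(x, lambda) = (1/2) x^T Q x + c^T x + lambda^T (A x - b)
Stationarity (grad_x L = 0): Q x + c + A^T lambda = 0.
Primal feasibility: A x = b.

This gives the KKT block system:
  [ Q   A^T ] [ x     ]   [-c ]
  [ A    0  ] [ lambda ] = [ b ]

Solving the linear system:
  x*      = (-0.9091, 1.0909)
  lambda* = (4.5909)
  f(x*)   = 9.4545

x* = (-0.9091, 1.0909), lambda* = (4.5909)


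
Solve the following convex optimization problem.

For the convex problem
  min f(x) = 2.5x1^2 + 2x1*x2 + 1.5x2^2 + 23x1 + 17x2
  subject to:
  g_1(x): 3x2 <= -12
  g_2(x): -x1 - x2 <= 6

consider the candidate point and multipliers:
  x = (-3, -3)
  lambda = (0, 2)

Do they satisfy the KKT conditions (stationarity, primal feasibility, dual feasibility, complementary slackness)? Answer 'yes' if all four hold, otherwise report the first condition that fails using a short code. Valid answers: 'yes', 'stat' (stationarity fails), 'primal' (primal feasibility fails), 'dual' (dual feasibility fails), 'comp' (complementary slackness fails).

Gradient of f: grad f(x) = Q x + c = (2, 2)
Constraint values g_i(x) = a_i^T x - b_i:
  g_1((-3, -3)) = 3
  g_2((-3, -3)) = 0
Stationarity residual: grad f(x) + sum_i lambda_i a_i = (0, 0)
  -> stationarity OK
Primal feasibility (all g_i <= 0): FAILS
Dual feasibility (all lambda_i >= 0): OK
Complementary slackness (lambda_i * g_i(x) = 0 for all i): OK

Verdict: the first failing condition is primal_feasibility -> primal.

primal


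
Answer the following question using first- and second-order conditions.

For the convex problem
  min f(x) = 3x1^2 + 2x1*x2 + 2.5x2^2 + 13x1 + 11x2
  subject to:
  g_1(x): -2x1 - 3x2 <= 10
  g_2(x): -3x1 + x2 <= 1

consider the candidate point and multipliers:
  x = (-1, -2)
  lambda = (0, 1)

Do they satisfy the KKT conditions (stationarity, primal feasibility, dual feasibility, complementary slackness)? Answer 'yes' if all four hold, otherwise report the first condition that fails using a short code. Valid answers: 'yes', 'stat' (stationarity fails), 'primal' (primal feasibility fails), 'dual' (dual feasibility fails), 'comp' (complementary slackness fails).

Gradient of f: grad f(x) = Q x + c = (3, -1)
Constraint values g_i(x) = a_i^T x - b_i:
  g_1((-1, -2)) = -2
  g_2((-1, -2)) = 0
Stationarity residual: grad f(x) + sum_i lambda_i a_i = (0, 0)
  -> stationarity OK
Primal feasibility (all g_i <= 0): OK
Dual feasibility (all lambda_i >= 0): OK
Complementary slackness (lambda_i * g_i(x) = 0 for all i): OK

Verdict: yes, KKT holds.

yes


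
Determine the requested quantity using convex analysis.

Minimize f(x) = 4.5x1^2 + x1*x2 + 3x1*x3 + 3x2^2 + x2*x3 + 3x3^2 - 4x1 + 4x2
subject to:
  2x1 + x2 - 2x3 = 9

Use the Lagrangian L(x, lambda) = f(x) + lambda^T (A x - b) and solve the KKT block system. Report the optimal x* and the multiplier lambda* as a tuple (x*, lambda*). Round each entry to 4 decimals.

Form the Lagrangian:
  L(x, lambda) = (1/2) x^T Q x + c^T x + lambda^T (A x - b)
Stationarity (grad_x L = 0): Q x + c + A^T lambda = 0.
Primal feasibility: A x = b.

This gives the KKT block system:
  [ Q   A^T ] [ x     ]   [-c ]
  [ A    0  ] [ lambda ] = [ b ]

Solving the linear system:
  x*      = (2.1083, 0.0349, -2.3743)
  lambda* = (-3.9431)
  f(x*)   = 13.5972

x* = (2.1083, 0.0349, -2.3743), lambda* = (-3.9431)


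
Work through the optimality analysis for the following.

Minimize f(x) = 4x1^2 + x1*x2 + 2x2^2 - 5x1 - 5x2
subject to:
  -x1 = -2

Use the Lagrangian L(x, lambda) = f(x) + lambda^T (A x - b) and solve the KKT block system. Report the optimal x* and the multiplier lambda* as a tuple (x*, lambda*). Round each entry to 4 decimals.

Form the Lagrangian:
  L(x, lambda) = (1/2) x^T Q x + c^T x + lambda^T (A x - b)
Stationarity (grad_x L = 0): Q x + c + A^T lambda = 0.
Primal feasibility: A x = b.

This gives the KKT block system:
  [ Q   A^T ] [ x     ]   [-c ]
  [ A    0  ] [ lambda ] = [ b ]

Solving the linear system:
  x*      = (2, 0.75)
  lambda* = (11.75)
  f(x*)   = 4.875

x* = (2, 0.75), lambda* = (11.75)


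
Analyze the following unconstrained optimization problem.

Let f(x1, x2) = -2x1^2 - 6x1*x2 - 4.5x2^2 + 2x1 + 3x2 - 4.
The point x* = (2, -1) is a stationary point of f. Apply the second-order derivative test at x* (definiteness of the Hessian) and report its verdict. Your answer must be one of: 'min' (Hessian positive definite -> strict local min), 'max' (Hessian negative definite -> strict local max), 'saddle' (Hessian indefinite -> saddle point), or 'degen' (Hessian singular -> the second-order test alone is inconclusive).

Compute the Hessian H = grad^2 f:
  H = [[-4, -6], [-6, -9]]
Verify stationarity: grad f(x*) = H x* + g = (0, 0).
Eigenvalues of H: -13, 0.
H has a zero eigenvalue (singular; negative semidefinite but not definite), so H is neither positive definite, negative definite, nor indefinite. The second-order test alone is inconclusive -> degen.
(Indeed, f is constant along the null direction of H through x*, so x* is not a strict local extremum.)

degen


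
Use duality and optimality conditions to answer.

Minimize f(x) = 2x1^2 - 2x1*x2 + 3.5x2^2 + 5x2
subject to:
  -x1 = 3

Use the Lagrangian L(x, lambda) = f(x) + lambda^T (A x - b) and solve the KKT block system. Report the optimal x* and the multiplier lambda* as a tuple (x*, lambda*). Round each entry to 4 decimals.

Form the Lagrangian:
  L(x, lambda) = (1/2) x^T Q x + c^T x + lambda^T (A x - b)
Stationarity (grad_x L = 0): Q x + c + A^T lambda = 0.
Primal feasibility: A x = b.

This gives the KKT block system:
  [ Q   A^T ] [ x     ]   [-c ]
  [ A    0  ] [ lambda ] = [ b ]

Solving the linear system:
  x*      = (-3, -1.5714)
  lambda* = (-8.8571)
  f(x*)   = 9.3571

x* = (-3, -1.5714), lambda* = (-8.8571)


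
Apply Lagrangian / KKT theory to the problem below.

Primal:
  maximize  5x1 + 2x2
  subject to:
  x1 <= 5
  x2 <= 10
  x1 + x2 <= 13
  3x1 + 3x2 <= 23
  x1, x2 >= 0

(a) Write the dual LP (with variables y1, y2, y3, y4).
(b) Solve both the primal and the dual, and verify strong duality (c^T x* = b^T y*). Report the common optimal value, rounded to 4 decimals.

The standard primal-dual pair for 'max c^T x s.t. A x <= b, x >= 0' is:
  Dual:  min b^T y  s.t.  A^T y >= c,  y >= 0.

So the dual LP is:
  minimize  5y1 + 10y2 + 13y3 + 23y4
  subject to:
    y1 + y3 + 3y4 >= 5
    y2 + y3 + 3y4 >= 2
    y1, y2, y3, y4 >= 0

Solving the primal: x* = (5, 2.6667).
  primal value c^T x* = 30.3333.
Solving the dual: y* = (3, 0, 0, 0.6667).
  dual value b^T y* = 30.3333.
Strong duality: c^T x* = b^T y*. Confirmed.

30.3333


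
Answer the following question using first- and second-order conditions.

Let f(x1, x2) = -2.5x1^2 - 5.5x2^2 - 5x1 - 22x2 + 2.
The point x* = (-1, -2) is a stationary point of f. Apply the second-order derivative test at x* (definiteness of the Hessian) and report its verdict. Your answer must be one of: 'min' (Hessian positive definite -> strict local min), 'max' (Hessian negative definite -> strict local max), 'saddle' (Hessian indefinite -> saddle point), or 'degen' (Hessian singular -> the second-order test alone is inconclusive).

Compute the Hessian H = grad^2 f:
  H = [[-5, 0], [0, -11]]
Verify stationarity: grad f(x*) = H x* + g = (0, 0).
Eigenvalues of H: -11, -5.
Both eigenvalues < 0, so H is negative definite -> x* is a strict local max.

max


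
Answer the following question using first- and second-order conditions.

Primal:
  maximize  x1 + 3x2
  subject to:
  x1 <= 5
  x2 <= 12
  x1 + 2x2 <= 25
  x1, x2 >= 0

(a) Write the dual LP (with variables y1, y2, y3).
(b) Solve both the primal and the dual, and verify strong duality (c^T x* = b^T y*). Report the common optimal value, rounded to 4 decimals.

The standard primal-dual pair for 'max c^T x s.t. A x <= b, x >= 0' is:
  Dual:  min b^T y  s.t.  A^T y >= c,  y >= 0.

So the dual LP is:
  minimize  5y1 + 12y2 + 25y3
  subject to:
    y1 + y3 >= 1
    y2 + 2y3 >= 3
    y1, y2, y3 >= 0

Solving the primal: x* = (1, 12).
  primal value c^T x* = 37.
Solving the dual: y* = (0, 1, 1).
  dual value b^T y* = 37.
Strong duality: c^T x* = b^T y*. Confirmed.

37


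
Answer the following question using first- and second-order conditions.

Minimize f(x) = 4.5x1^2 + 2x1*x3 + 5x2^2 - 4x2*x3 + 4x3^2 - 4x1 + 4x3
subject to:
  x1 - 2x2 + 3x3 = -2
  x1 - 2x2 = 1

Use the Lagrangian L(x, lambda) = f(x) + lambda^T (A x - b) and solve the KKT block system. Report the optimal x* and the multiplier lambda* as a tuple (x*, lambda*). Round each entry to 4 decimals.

Form the Lagrangian:
  L(x, lambda) = (1/2) x^T Q x + c^T x + lambda^T (A x - b)
Stationarity (grad_x L = 0): Q x + c + A^T lambda = 0.
Primal feasibility: A x = b.

This gives the KKT block system:
  [ Q   A^T ] [ x     ]   [-c ]
  [ A    0  ] [ lambda ] = [ b ]

Solving the linear system:
  x*      = (0.5652, -0.2174, -1)
  lambda* = (0.6667, 0.2464)
  f(x*)   = -2.587

x* = (0.5652, -0.2174, -1), lambda* = (0.6667, 0.2464)


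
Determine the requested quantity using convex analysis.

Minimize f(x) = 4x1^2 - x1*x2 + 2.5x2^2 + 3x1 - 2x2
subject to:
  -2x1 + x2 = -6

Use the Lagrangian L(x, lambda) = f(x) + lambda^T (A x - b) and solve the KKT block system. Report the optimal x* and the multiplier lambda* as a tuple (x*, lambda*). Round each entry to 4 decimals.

Form the Lagrangian:
  L(x, lambda) = (1/2) x^T Q x + c^T x + lambda^T (A x - b)
Stationarity (grad_x L = 0): Q x + c + A^T lambda = 0.
Primal feasibility: A x = b.

This gives the KKT block system:
  [ Q   A^T ] [ x     ]   [-c ]
  [ A    0  ] [ lambda ] = [ b ]

Solving the linear system:
  x*      = (2.2917, -1.4167)
  lambda* = (11.375)
  f(x*)   = 38.9792

x* = (2.2917, -1.4167), lambda* = (11.375)


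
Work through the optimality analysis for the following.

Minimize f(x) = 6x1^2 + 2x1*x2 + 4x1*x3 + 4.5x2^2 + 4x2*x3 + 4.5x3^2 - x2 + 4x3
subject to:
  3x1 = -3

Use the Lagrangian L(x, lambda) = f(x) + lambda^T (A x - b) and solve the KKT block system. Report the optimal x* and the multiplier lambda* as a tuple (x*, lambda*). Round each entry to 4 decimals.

Form the Lagrangian:
  L(x, lambda) = (1/2) x^T Q x + c^T x + lambda^T (A x - b)
Stationarity (grad_x L = 0): Q x + c + A^T lambda = 0.
Primal feasibility: A x = b.

This gives the KKT block system:
  [ Q   A^T ] [ x     ]   [-c ]
  [ A    0  ] [ lambda ] = [ b ]

Solving the linear system:
  x*      = (-1, 0.4154, -0.1846)
  lambda* = (3.9692)
  f(x*)   = 5.3769

x* = (-1, 0.4154, -0.1846), lambda* = (3.9692)


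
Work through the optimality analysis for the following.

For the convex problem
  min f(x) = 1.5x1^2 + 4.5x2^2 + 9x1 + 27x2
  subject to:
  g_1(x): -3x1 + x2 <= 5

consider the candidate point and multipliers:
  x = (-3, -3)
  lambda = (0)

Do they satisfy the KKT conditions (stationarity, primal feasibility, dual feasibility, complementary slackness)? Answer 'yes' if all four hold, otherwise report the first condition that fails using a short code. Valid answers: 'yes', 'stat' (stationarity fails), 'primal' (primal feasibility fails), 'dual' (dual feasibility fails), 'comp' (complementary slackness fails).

Gradient of f: grad f(x) = Q x + c = (0, 0)
Constraint values g_i(x) = a_i^T x - b_i:
  g_1((-3, -3)) = 1
Stationarity residual: grad f(x) + sum_i lambda_i a_i = (0, 0)
  -> stationarity OK
Primal feasibility (all g_i <= 0): FAILS
Dual feasibility (all lambda_i >= 0): OK
Complementary slackness (lambda_i * g_i(x) = 0 for all i): OK

Verdict: the first failing condition is primal_feasibility -> primal.

primal


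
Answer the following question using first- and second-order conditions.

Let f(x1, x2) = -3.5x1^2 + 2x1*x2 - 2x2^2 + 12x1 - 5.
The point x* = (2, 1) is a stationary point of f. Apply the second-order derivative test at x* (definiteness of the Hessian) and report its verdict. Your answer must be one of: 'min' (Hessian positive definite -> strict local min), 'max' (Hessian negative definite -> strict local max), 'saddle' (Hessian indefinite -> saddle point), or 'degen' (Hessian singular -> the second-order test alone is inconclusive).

Compute the Hessian H = grad^2 f:
  H = [[-7, 2], [2, -4]]
Verify stationarity: grad f(x*) = H x* + g = (0, 0).
Eigenvalues of H: -8, -3.
Both eigenvalues < 0, so H is negative definite -> x* is a strict local max.

max


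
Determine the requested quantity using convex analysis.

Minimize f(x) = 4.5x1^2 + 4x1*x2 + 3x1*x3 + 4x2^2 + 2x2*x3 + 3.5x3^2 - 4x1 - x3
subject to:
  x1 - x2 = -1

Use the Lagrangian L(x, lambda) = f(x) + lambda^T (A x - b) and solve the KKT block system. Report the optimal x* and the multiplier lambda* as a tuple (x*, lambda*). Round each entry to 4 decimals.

Form the Lagrangian:
  L(x, lambda) = (1/2) x^T Q x + c^T x + lambda^T (A x - b)
Stationarity (grad_x L = 0): Q x + c + A^T lambda = 0.
Primal feasibility: A x = b.

This gives the KKT block system:
  [ Q   A^T ] [ x     ]   [-c ]
  [ A    0  ] [ lambda ] = [ b ]

Solving the linear system:
  x*      = (-0.34, 0.66, 0.1)
  lambda* = (4.12)
  f(x*)   = 2.69

x* = (-0.34, 0.66, 0.1), lambda* = (4.12)


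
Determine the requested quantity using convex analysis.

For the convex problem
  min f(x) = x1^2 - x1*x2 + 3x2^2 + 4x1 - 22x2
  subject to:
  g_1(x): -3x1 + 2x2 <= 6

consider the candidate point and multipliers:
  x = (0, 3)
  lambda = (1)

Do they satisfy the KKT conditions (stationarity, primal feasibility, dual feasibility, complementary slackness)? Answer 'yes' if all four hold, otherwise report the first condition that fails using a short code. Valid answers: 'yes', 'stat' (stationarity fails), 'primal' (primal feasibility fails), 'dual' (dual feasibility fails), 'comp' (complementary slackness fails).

Gradient of f: grad f(x) = Q x + c = (1, -4)
Constraint values g_i(x) = a_i^T x - b_i:
  g_1((0, 3)) = 0
Stationarity residual: grad f(x) + sum_i lambda_i a_i = (-2, -2)
  -> stationarity FAILS
Primal feasibility (all g_i <= 0): OK
Dual feasibility (all lambda_i >= 0): OK
Complementary slackness (lambda_i * g_i(x) = 0 for all i): OK

Verdict: the first failing condition is stationarity -> stat.

stat


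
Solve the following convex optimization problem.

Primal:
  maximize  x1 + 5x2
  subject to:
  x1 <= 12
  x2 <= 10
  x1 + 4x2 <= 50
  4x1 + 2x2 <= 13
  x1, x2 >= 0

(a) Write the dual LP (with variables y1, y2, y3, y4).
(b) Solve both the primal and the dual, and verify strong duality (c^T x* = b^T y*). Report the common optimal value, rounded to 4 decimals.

The standard primal-dual pair for 'max c^T x s.t. A x <= b, x >= 0' is:
  Dual:  min b^T y  s.t.  A^T y >= c,  y >= 0.

So the dual LP is:
  minimize  12y1 + 10y2 + 50y3 + 13y4
  subject to:
    y1 + y3 + 4y4 >= 1
    y2 + 4y3 + 2y4 >= 5
    y1, y2, y3, y4 >= 0

Solving the primal: x* = (0, 6.5).
  primal value c^T x* = 32.5.
Solving the dual: y* = (0, 0, 0, 2.5).
  dual value b^T y* = 32.5.
Strong duality: c^T x* = b^T y*. Confirmed.

32.5


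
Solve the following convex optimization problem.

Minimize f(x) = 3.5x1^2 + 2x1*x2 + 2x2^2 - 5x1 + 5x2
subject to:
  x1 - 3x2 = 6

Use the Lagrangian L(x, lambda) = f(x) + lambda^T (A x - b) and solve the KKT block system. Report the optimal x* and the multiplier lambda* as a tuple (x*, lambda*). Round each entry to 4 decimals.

Form the Lagrangian:
  L(x, lambda) = (1/2) x^T Q x + c^T x + lambda^T (A x - b)
Stationarity (grad_x L = 0): Q x + c + A^T lambda = 0.
Primal feasibility: A x = b.

This gives the KKT block system:
  [ Q   A^T ] [ x     ]   [-c ]
  [ A    0  ] [ lambda ] = [ b ]

Solving the linear system:
  x*      = (1.1392, -1.6203)
  lambda* = (0.2658)
  f(x*)   = -7.6962

x* = (1.1392, -1.6203), lambda* = (0.2658)


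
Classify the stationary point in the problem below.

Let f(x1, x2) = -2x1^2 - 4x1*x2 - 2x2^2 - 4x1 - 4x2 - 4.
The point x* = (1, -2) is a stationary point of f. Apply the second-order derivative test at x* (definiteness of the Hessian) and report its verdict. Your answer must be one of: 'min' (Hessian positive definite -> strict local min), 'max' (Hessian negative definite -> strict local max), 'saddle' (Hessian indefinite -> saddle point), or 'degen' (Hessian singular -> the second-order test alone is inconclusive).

Compute the Hessian H = grad^2 f:
  H = [[-4, -4], [-4, -4]]
Verify stationarity: grad f(x*) = H x* + g = (0, 0).
Eigenvalues of H: -8, 0.
H has a zero eigenvalue (singular; negative semidefinite but not definite), so H is neither positive definite, negative definite, nor indefinite. The second-order test alone is inconclusive -> degen.
(Indeed, f is constant along the null direction of H through x*, so x* is not a strict local extremum.)

degen


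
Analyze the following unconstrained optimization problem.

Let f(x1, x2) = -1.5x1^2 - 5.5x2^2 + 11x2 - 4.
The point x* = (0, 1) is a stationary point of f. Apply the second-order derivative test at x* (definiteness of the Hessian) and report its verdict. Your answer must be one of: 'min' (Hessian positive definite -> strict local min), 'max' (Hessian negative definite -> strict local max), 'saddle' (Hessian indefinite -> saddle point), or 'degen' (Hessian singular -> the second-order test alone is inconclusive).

Compute the Hessian H = grad^2 f:
  H = [[-3, 0], [0, -11]]
Verify stationarity: grad f(x*) = H x* + g = (0, 0).
Eigenvalues of H: -11, -3.
Both eigenvalues < 0, so H is negative definite -> x* is a strict local max.

max


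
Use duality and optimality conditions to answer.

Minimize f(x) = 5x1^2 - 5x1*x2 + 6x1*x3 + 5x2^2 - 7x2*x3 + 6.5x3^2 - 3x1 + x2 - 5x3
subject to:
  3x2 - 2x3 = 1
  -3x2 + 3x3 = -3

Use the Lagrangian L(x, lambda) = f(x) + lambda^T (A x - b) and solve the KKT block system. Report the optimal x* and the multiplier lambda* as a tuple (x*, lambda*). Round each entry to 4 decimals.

Form the Lagrangian:
  L(x, lambda) = (1/2) x^T Q x + c^T x + lambda^T (A x - b)
Stationarity (grad_x L = 0): Q x + c + A^T lambda = 0.
Primal feasibility: A x = b.

This gives the KKT block system:
  [ Q   A^T ] [ x     ]   [-c ]
  [ A    0  ] [ lambda ] = [ b ]

Solving the linear system:
  x*      = (1, -1, -2)
  lambda* = (18, 18)
  f(x*)   = 21

x* = (1, -1, -2), lambda* = (18, 18)


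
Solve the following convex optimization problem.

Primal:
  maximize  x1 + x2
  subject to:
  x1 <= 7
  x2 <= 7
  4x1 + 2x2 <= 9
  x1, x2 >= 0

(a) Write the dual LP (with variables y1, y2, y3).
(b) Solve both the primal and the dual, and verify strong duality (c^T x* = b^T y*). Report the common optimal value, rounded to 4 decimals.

The standard primal-dual pair for 'max c^T x s.t. A x <= b, x >= 0' is:
  Dual:  min b^T y  s.t.  A^T y >= c,  y >= 0.

So the dual LP is:
  minimize  7y1 + 7y2 + 9y3
  subject to:
    y1 + 4y3 >= 1
    y2 + 2y3 >= 1
    y1, y2, y3 >= 0

Solving the primal: x* = (0, 4.5).
  primal value c^T x* = 4.5.
Solving the dual: y* = (0, 0, 0.5).
  dual value b^T y* = 4.5.
Strong duality: c^T x* = b^T y*. Confirmed.

4.5


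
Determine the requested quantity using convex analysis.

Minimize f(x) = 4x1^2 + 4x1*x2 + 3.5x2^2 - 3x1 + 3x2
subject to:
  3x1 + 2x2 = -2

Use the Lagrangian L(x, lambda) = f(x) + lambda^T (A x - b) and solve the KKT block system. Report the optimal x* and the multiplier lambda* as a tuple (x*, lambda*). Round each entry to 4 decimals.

Form the Lagrangian:
  L(x, lambda) = (1/2) x^T Q x + c^T x + lambda^T (A x - b)
Stationarity (grad_x L = 0): Q x + c + A^T lambda = 0.
Primal feasibility: A x = b.

This gives the KKT block system:
  [ Q   A^T ] [ x     ]   [-c ]
  [ A    0  ] [ lambda ] = [ b ]

Solving the linear system:
  x*      = (0.0851, -1.1277)
  lambda* = (2.2766)
  f(x*)   = 0.4574

x* = (0.0851, -1.1277), lambda* = (2.2766)


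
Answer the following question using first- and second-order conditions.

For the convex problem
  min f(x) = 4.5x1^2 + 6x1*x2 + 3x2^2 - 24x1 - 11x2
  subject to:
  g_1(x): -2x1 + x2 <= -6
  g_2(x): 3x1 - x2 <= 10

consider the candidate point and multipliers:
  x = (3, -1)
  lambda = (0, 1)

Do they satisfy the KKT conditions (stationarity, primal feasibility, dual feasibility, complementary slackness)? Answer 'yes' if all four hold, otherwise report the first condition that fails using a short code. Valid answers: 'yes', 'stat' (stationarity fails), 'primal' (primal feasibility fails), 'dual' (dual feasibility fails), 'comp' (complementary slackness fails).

Gradient of f: grad f(x) = Q x + c = (-3, 1)
Constraint values g_i(x) = a_i^T x - b_i:
  g_1((3, -1)) = -1
  g_2((3, -1)) = 0
Stationarity residual: grad f(x) + sum_i lambda_i a_i = (0, 0)
  -> stationarity OK
Primal feasibility (all g_i <= 0): OK
Dual feasibility (all lambda_i >= 0): OK
Complementary slackness (lambda_i * g_i(x) = 0 for all i): OK

Verdict: yes, KKT holds.

yes


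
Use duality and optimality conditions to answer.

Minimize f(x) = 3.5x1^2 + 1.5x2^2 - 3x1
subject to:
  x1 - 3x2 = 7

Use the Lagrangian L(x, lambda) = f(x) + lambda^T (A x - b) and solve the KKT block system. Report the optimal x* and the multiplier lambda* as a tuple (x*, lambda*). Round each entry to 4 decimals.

Form the Lagrangian:
  L(x, lambda) = (1/2) x^T Q x + c^T x + lambda^T (A x - b)
Stationarity (grad_x L = 0): Q x + c + A^T lambda = 0.
Primal feasibility: A x = b.

This gives the KKT block system:
  [ Q   A^T ] [ x     ]   [-c ]
  [ A    0  ] [ lambda ] = [ b ]

Solving the linear system:
  x*      = (0.7273, -2.0909)
  lambda* = (-2.0909)
  f(x*)   = 6.2273

x* = (0.7273, -2.0909), lambda* = (-2.0909)


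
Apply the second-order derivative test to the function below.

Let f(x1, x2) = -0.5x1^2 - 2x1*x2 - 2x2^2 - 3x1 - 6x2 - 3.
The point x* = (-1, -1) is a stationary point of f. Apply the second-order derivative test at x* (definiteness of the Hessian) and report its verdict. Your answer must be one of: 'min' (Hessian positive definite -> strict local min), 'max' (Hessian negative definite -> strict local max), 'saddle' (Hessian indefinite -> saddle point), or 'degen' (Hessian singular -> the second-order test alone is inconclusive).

Compute the Hessian H = grad^2 f:
  H = [[-1, -2], [-2, -4]]
Verify stationarity: grad f(x*) = H x* + g = (0, 0).
Eigenvalues of H: -5, 0.
H has a zero eigenvalue (singular; negative semidefinite but not definite), so H is neither positive definite, negative definite, nor indefinite. The second-order test alone is inconclusive -> degen.
(Indeed, f is constant along the null direction of H through x*, so x* is not a strict local extremum.)

degen


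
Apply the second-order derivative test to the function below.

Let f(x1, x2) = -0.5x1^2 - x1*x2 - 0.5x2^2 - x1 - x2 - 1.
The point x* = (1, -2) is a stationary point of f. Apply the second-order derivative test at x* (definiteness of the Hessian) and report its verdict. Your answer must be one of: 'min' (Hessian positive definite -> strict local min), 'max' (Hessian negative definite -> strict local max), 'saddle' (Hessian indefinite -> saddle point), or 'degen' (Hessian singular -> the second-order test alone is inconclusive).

Compute the Hessian H = grad^2 f:
  H = [[-1, -1], [-1, -1]]
Verify stationarity: grad f(x*) = H x* + g = (0, 0).
Eigenvalues of H: -2, 0.
H has a zero eigenvalue (singular; negative semidefinite but not definite), so H is neither positive definite, negative definite, nor indefinite. The second-order test alone is inconclusive -> degen.
(Indeed, f is constant along the null direction of H through x*, so x* is not a strict local extremum.)

degen


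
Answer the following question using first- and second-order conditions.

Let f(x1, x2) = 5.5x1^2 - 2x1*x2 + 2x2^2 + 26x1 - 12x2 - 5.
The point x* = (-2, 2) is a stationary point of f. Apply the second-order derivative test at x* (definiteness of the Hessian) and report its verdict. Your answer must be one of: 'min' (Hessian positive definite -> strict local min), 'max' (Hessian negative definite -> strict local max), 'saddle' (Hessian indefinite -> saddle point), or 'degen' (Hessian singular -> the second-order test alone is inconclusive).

Compute the Hessian H = grad^2 f:
  H = [[11, -2], [-2, 4]]
Verify stationarity: grad f(x*) = H x* + g = (0, 0).
Eigenvalues of H: 3.4689, 11.5311.
Both eigenvalues > 0, so H is positive definite -> x* is a strict local min.

min


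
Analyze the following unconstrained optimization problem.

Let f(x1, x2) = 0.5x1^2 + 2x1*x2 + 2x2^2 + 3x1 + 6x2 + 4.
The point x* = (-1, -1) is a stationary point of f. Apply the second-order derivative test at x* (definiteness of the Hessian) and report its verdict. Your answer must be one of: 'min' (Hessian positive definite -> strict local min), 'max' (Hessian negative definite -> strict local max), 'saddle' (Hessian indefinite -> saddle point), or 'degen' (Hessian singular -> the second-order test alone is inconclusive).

Compute the Hessian H = grad^2 f:
  H = [[1, 2], [2, 4]]
Verify stationarity: grad f(x*) = H x* + g = (0, 0).
Eigenvalues of H: 0, 5.
H has a zero eigenvalue (singular; positive semidefinite but not definite), so H is neither positive definite, negative definite, nor indefinite. The second-order test alone is inconclusive -> degen.
(Indeed, f is constant along the null direction of H through x*, so x* is not a strict local extremum.)

degen


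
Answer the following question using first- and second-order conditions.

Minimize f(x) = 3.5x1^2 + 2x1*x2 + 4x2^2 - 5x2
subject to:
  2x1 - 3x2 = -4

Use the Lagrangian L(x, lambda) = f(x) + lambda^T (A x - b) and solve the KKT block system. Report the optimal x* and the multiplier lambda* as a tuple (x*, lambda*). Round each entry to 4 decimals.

Form the Lagrangian:
  L(x, lambda) = (1/2) x^T Q x + c^T x + lambda^T (A x - b)
Stationarity (grad_x L = 0): Q x + c + A^T lambda = 0.
Primal feasibility: A x = b.

This gives the KKT block system:
  [ Q   A^T ] [ x     ]   [-c ]
  [ A    0  ] [ lambda ] = [ b ]

Solving the linear system:
  x*      = (-0.4874, 1.0084)
  lambda* = (0.6975)
  f(x*)   = -1.1261

x* = (-0.4874, 1.0084), lambda* = (0.6975)


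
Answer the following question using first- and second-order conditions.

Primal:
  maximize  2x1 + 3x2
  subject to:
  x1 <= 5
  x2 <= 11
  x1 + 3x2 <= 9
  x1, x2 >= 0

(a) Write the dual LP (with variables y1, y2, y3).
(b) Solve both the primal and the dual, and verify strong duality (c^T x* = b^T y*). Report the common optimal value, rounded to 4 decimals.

The standard primal-dual pair for 'max c^T x s.t. A x <= b, x >= 0' is:
  Dual:  min b^T y  s.t.  A^T y >= c,  y >= 0.

So the dual LP is:
  minimize  5y1 + 11y2 + 9y3
  subject to:
    y1 + y3 >= 2
    y2 + 3y3 >= 3
    y1, y2, y3 >= 0

Solving the primal: x* = (5, 1.3333).
  primal value c^T x* = 14.
Solving the dual: y* = (1, 0, 1).
  dual value b^T y* = 14.
Strong duality: c^T x* = b^T y*. Confirmed.

14


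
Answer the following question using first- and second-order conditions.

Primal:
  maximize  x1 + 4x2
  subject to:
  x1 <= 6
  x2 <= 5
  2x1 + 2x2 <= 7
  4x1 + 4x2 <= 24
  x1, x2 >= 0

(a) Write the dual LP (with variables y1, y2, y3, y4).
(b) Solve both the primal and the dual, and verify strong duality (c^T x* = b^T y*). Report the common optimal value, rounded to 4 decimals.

The standard primal-dual pair for 'max c^T x s.t. A x <= b, x >= 0' is:
  Dual:  min b^T y  s.t.  A^T y >= c,  y >= 0.

So the dual LP is:
  minimize  6y1 + 5y2 + 7y3 + 24y4
  subject to:
    y1 + 2y3 + 4y4 >= 1
    y2 + 2y3 + 4y4 >= 4
    y1, y2, y3, y4 >= 0

Solving the primal: x* = (0, 3.5).
  primal value c^T x* = 14.
Solving the dual: y* = (0, 0, 2, 0).
  dual value b^T y* = 14.
Strong duality: c^T x* = b^T y*. Confirmed.

14


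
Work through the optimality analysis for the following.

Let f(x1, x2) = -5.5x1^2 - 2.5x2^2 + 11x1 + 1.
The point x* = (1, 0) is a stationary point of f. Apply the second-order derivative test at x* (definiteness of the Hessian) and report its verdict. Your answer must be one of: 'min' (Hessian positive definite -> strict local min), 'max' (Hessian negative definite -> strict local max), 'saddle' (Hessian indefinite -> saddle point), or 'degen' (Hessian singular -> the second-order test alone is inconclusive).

Compute the Hessian H = grad^2 f:
  H = [[-11, 0], [0, -5]]
Verify stationarity: grad f(x*) = H x* + g = (0, 0).
Eigenvalues of H: -11, -5.
Both eigenvalues < 0, so H is negative definite -> x* is a strict local max.

max


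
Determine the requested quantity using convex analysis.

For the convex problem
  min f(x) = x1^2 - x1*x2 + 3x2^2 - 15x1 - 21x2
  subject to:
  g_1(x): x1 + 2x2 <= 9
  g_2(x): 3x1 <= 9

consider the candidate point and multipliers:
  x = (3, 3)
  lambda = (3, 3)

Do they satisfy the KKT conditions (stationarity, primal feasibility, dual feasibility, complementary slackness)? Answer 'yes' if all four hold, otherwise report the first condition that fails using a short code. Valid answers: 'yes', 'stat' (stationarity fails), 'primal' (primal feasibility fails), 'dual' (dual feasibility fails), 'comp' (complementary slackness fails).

Gradient of f: grad f(x) = Q x + c = (-12, -6)
Constraint values g_i(x) = a_i^T x - b_i:
  g_1((3, 3)) = 0
  g_2((3, 3)) = 0
Stationarity residual: grad f(x) + sum_i lambda_i a_i = (0, 0)
  -> stationarity OK
Primal feasibility (all g_i <= 0): OK
Dual feasibility (all lambda_i >= 0): OK
Complementary slackness (lambda_i * g_i(x) = 0 for all i): OK

Verdict: yes, KKT holds.

yes


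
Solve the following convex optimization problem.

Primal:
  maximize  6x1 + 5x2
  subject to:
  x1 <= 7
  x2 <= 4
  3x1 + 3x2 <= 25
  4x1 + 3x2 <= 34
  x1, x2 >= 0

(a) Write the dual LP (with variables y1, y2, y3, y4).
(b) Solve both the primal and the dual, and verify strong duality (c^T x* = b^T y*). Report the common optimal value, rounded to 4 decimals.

The standard primal-dual pair for 'max c^T x s.t. A x <= b, x >= 0' is:
  Dual:  min b^T y  s.t.  A^T y >= c,  y >= 0.

So the dual LP is:
  minimize  7y1 + 4y2 + 25y3 + 34y4
  subject to:
    y1 + 3y3 + 4y4 >= 6
    y2 + 3y3 + 3y4 >= 5
    y1, y2, y3, y4 >= 0

Solving the primal: x* = (7, 1.3333).
  primal value c^T x* = 48.6667.
Solving the dual: y* = (1, 0, 1.6667, 0).
  dual value b^T y* = 48.6667.
Strong duality: c^T x* = b^T y*. Confirmed.

48.6667


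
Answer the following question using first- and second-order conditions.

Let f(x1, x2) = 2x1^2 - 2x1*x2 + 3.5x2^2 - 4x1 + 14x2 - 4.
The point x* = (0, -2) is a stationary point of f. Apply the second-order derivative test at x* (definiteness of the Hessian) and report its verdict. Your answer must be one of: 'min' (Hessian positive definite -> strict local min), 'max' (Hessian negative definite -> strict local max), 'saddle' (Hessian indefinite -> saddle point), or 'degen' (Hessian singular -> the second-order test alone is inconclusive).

Compute the Hessian H = grad^2 f:
  H = [[4, -2], [-2, 7]]
Verify stationarity: grad f(x*) = H x* + g = (0, 0).
Eigenvalues of H: 3, 8.
Both eigenvalues > 0, so H is positive definite -> x* is a strict local min.

min


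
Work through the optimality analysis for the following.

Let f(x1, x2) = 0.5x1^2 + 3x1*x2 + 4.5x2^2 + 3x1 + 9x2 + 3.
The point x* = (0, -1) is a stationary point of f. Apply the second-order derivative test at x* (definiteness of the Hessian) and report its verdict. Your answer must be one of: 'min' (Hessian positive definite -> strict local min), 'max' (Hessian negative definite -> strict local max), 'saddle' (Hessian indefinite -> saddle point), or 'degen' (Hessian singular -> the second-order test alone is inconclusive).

Compute the Hessian H = grad^2 f:
  H = [[1, 3], [3, 9]]
Verify stationarity: grad f(x*) = H x* + g = (0, 0).
Eigenvalues of H: 0, 10.
H has a zero eigenvalue (singular; positive semidefinite but not definite), so H is neither positive definite, negative definite, nor indefinite. The second-order test alone is inconclusive -> degen.
(Indeed, f is constant along the null direction of H through x*, so x* is not a strict local extremum.)

degen
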